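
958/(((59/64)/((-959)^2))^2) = 3318943702249627648/3481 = 953445476084351.52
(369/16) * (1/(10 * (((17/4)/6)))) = 1107/340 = 3.26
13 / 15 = 0.87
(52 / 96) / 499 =13 / 11976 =0.00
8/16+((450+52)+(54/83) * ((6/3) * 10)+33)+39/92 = 4191675/7636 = 548.94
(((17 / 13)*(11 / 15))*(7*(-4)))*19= -99484 / 195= -510.17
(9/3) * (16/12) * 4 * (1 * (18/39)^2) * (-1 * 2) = -1152/169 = -6.82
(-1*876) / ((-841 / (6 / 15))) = 1752 / 4205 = 0.42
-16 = -16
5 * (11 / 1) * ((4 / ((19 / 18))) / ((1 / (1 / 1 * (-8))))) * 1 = -31680 / 19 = -1667.37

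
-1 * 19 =-19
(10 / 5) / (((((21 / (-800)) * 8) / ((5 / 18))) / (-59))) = 29500 / 189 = 156.08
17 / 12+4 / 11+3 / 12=67 / 33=2.03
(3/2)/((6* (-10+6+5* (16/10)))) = 1/16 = 0.06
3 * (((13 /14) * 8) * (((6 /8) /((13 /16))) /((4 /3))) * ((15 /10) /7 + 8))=6210 /49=126.73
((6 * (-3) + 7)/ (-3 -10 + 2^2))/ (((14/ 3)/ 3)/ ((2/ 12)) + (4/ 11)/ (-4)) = 121/ 915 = 0.13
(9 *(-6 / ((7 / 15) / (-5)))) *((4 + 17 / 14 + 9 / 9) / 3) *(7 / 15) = 3915 / 7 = 559.29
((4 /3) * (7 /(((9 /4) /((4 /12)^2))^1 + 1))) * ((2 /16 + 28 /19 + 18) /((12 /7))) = 16219 /3230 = 5.02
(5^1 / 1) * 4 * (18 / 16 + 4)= 205 / 2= 102.50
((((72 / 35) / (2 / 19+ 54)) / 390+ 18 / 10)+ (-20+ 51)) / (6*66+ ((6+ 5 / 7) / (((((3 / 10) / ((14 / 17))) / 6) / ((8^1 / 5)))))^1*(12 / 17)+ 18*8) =5542267733 / 112348809300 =0.05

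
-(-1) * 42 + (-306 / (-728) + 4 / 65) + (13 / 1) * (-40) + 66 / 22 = -863623 / 1820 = -474.52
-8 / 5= -1.60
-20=-20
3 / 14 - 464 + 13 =-6311 / 14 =-450.79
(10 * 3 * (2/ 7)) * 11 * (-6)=-3960/ 7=-565.71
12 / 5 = 2.40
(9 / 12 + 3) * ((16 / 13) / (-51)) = -20 / 221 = -0.09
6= 6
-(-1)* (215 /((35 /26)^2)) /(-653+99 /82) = -2383576 /13094515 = -0.18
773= 773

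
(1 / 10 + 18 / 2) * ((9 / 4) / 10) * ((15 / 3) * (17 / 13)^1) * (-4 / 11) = -4.87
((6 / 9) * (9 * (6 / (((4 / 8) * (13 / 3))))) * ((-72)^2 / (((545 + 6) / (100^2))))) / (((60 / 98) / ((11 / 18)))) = 11176704000 / 7163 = 1560338.41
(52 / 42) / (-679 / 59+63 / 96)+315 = 135485647 / 430269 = 314.89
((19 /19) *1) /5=1 /5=0.20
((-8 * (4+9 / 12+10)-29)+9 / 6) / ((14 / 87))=-25317 / 28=-904.18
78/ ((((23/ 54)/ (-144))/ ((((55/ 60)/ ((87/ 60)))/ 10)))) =-1111968/ 667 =-1667.12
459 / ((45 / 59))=3009 / 5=601.80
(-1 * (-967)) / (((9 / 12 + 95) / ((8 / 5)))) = 30944 / 1915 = 16.16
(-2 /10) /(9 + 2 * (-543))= 1 /5385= 0.00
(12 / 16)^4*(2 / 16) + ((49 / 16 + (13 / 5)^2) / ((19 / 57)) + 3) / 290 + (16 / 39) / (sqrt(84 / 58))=1124793 / 7424000 + 8*sqrt(1218) / 819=0.49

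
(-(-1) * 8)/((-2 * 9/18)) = -8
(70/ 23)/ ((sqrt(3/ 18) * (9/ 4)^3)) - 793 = -793 + 4480 * sqrt(6)/ 16767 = -792.35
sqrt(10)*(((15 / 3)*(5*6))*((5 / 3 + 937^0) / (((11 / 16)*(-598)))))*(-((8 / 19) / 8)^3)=3200*sqrt(10) / 22559251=0.00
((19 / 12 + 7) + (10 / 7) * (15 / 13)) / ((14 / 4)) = 11173 / 3822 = 2.92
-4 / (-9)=4 / 9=0.44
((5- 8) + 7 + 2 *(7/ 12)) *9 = 93/ 2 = 46.50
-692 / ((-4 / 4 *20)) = 173 / 5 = 34.60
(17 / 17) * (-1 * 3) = -3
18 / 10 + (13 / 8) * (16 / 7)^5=103.18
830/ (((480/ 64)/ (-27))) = -2988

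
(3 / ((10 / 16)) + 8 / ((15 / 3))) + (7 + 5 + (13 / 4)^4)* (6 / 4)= 490879 / 2560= 191.75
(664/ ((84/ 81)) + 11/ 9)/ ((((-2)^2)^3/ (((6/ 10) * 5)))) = 40415/ 1344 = 30.07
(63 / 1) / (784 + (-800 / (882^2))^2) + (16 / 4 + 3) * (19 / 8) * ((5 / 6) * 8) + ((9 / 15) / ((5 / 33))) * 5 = 58141034728093673 / 444796826685360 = 130.71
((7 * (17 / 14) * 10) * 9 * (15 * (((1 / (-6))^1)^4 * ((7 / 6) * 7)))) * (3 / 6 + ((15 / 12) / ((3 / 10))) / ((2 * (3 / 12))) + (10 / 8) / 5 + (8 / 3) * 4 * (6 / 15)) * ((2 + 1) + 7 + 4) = 2594795 / 192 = 13514.56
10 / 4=5 / 2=2.50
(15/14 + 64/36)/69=359/8694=0.04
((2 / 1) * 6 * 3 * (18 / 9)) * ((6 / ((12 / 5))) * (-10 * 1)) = -1800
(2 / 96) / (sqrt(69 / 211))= 0.04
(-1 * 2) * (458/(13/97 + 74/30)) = -333195/946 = -352.21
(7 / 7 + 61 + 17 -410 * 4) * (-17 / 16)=26537 / 16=1658.56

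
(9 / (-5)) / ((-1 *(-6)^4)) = 1 / 720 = 0.00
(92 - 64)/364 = 1/13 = 0.08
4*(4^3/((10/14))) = 1792/5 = 358.40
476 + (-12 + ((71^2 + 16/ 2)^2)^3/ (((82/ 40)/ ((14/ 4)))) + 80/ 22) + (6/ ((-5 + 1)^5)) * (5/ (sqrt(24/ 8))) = 12756247864197124793255674/ 451 - 5 * sqrt(3)/ 512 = 28284363335248613732274.20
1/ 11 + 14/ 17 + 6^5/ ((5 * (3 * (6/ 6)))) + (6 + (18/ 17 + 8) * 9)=567399/ 935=606.84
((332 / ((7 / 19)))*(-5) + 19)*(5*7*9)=-1413315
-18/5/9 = -0.40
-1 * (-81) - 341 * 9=-2988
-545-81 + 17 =-609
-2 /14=-1 /7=-0.14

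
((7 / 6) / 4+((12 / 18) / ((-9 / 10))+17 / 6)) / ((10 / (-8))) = -103 / 54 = -1.91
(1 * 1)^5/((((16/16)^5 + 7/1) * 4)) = 1/32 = 0.03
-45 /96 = -0.47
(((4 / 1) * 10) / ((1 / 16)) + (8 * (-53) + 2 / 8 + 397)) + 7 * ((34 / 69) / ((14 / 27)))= 57031 / 92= 619.90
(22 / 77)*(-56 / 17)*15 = -240 / 17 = -14.12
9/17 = 0.53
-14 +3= -11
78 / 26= 3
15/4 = 3.75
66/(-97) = -66/97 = -0.68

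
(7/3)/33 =7/99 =0.07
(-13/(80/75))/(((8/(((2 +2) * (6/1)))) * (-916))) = 585/14656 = 0.04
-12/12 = -1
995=995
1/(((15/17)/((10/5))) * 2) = 17/15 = 1.13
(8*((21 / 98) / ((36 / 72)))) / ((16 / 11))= 33 / 14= 2.36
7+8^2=71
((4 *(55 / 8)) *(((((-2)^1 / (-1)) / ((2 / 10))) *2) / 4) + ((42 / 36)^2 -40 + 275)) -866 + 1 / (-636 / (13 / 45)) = -3521257 / 7155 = -492.14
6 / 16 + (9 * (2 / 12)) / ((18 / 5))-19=-437 / 24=-18.21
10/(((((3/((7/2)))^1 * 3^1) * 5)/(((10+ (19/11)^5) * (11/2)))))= 9535421/87846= 108.55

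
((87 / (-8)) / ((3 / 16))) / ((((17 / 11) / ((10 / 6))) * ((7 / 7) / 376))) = -23518.43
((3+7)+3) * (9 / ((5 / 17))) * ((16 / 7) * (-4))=-127296 / 35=-3637.03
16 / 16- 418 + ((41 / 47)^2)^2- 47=-2261346223 / 4879681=-463.42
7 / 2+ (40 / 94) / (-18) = 2941 / 846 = 3.48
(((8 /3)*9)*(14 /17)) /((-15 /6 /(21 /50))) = -3.32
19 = 19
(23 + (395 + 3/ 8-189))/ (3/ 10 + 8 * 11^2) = 9175/ 38732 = 0.24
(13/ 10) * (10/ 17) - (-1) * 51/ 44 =1439/ 748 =1.92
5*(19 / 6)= 95 / 6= 15.83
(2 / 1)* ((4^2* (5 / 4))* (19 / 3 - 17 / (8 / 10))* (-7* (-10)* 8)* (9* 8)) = -24057600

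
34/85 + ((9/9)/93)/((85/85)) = 191/465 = 0.41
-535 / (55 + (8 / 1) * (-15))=107 / 13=8.23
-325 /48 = -6.77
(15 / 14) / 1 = 15 / 14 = 1.07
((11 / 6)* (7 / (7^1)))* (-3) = -11 / 2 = -5.50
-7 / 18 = -0.39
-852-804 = -1656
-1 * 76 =-76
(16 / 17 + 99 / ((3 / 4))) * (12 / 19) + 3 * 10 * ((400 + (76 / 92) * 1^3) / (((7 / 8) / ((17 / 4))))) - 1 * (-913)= 441305257 / 7429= 59403.05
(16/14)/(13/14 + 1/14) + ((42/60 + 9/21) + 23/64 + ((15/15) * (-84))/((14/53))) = -706427/2240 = -315.37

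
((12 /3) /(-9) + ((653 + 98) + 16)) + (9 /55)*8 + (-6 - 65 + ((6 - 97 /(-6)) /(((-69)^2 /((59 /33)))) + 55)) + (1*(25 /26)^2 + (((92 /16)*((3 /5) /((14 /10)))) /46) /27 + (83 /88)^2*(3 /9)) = 1478124954555721 /1962731010240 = 753.10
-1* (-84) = 84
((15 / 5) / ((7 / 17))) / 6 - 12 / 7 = -1 / 2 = -0.50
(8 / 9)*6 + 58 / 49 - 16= -1394 / 147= -9.48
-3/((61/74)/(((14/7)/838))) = -222/25559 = -0.01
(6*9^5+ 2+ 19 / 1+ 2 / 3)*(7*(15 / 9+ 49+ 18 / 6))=1197941269 / 9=133104585.44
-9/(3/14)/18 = -7/3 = -2.33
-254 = -254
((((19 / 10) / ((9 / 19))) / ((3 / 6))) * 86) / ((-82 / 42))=-217322 / 615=-353.37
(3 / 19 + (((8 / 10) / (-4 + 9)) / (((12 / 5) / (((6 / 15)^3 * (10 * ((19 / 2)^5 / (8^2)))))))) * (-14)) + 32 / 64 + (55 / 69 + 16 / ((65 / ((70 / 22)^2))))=-3949797853631 / 5499208000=-718.25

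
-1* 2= -2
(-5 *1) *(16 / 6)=-40 / 3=-13.33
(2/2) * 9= 9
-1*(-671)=671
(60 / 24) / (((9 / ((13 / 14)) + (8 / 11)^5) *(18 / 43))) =90027509 / 149172552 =0.60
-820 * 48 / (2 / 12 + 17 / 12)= -24858.95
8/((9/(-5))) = -40/9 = -4.44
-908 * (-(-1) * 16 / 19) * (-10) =145280 / 19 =7646.32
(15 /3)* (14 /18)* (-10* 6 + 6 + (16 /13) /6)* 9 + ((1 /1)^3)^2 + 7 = -73118 /39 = -1874.82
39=39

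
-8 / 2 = -4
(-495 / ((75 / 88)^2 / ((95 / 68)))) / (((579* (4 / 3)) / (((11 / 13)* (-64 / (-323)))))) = -3748096 / 18127525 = -0.21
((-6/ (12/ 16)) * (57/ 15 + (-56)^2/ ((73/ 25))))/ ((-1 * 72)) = 131129/ 1095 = 119.75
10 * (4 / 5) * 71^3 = 2863288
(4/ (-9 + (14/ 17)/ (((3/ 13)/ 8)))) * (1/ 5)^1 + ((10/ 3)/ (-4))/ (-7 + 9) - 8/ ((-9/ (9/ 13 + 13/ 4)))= 7298797/ 2332980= 3.13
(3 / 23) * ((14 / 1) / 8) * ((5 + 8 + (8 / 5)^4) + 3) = 74004 / 14375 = 5.15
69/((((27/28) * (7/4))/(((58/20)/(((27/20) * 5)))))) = 21344/1215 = 17.57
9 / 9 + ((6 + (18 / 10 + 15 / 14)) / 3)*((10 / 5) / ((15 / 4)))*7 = 301 / 25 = 12.04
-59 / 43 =-1.37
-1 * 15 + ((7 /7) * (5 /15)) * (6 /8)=-59 /4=-14.75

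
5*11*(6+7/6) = 2365/6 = 394.17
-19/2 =-9.50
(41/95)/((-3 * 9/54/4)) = -328/95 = -3.45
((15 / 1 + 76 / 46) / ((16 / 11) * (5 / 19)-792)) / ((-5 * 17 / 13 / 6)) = 3121833 / 161725420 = 0.02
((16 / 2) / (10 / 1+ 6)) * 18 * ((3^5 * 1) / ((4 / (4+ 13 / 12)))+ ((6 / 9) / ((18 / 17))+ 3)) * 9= 404925 / 16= 25307.81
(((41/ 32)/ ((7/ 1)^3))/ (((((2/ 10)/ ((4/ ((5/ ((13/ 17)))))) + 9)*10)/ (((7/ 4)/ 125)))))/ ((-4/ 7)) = -533/ 543200000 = -0.00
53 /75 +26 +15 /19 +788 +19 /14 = 16296223 /19950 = 816.85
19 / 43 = 0.44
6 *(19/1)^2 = 2166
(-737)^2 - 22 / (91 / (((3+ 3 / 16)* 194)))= 197659099 / 364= 543019.50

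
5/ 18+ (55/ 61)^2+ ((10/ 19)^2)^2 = 1.17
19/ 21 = 0.90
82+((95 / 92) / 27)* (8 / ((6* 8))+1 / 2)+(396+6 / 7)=12490217 / 26082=478.88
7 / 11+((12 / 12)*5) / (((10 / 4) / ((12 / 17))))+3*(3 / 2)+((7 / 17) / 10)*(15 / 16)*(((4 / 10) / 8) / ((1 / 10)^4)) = 25.85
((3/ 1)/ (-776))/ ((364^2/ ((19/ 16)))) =-57/ 1645070336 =-0.00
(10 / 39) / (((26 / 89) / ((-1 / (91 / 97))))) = -0.94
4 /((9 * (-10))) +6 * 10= 2698 /45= 59.96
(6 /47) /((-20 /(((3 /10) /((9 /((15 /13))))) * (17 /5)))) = -0.00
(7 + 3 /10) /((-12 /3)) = -73 /40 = -1.82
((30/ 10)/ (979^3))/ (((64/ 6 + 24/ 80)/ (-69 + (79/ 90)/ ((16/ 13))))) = -98333/ 4939283522096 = -0.00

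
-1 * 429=-429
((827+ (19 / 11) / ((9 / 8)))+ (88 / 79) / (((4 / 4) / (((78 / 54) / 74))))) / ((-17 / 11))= -79921789 / 149073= -536.13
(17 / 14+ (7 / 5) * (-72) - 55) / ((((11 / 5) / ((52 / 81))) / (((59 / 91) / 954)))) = -212813 / 6941781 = -0.03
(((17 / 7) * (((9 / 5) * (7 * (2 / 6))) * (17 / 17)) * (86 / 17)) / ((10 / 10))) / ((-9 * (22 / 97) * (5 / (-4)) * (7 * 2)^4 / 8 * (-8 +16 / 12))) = -4171 / 6602750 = -0.00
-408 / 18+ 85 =187 / 3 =62.33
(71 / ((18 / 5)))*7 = 138.06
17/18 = 0.94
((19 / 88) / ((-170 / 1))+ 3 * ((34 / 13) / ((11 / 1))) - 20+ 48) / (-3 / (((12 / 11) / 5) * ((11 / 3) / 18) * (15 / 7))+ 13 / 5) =-5583913 / 5620472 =-0.99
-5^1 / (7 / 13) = -65 / 7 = -9.29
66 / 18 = 11 / 3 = 3.67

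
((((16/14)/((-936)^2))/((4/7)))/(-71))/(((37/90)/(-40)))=0.00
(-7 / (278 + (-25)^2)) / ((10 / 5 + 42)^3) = -1 / 10988736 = -0.00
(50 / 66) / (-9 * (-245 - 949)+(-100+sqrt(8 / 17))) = 0.00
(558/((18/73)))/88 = 2263/88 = 25.72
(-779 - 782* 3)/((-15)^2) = -125/9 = -13.89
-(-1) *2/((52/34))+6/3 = 43/13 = 3.31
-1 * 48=-48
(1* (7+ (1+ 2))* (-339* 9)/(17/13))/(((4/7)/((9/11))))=-12493845/374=-33406.00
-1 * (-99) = 99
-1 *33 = -33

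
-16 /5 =-3.20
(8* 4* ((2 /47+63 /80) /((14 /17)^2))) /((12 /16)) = 1803938 /34545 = 52.22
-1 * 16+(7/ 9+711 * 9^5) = 41983823.78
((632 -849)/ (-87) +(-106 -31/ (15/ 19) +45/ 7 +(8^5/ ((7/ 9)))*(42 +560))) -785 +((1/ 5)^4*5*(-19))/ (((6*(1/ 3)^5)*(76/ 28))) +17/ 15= 3861289824647/ 152250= 25361509.52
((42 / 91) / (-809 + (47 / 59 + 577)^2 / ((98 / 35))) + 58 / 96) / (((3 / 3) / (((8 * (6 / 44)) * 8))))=310823139290 / 58948835803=5.27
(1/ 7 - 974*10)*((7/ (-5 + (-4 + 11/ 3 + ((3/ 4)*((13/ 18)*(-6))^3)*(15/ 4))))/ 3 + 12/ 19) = -9051716756/ 1495053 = -6054.45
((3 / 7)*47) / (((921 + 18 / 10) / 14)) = 235 / 769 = 0.31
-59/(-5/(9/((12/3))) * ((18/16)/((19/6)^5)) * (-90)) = -146089841/1749600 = -83.50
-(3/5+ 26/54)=-146/135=-1.08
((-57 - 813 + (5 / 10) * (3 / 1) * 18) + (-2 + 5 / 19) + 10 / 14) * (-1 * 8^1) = 898040 / 133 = 6752.18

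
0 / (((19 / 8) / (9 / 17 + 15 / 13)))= 0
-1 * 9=-9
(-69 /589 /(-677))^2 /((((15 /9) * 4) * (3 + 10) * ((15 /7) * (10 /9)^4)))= 218658447 /2067051415117000000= 0.00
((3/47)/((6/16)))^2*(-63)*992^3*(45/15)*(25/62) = -4761295257600/2209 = -2155407540.79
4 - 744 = -740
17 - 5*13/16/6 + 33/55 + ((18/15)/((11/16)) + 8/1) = 140809/5280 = 26.67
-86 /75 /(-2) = 0.57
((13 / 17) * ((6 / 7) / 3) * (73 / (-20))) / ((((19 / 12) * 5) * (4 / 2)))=-2847 / 56525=-0.05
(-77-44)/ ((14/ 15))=-1815/ 14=-129.64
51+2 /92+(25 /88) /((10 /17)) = 208491 /4048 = 51.50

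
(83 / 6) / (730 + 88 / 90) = 1245 / 65788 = 0.02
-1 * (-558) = 558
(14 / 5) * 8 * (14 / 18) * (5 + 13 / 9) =45472 / 405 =112.28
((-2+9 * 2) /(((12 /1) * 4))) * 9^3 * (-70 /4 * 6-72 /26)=-340443 /13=-26187.92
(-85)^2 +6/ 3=7227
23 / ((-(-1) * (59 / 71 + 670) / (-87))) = -2.98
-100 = -100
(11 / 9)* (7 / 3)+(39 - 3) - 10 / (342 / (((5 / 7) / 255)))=2371784 / 61047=38.85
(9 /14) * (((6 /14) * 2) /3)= 9 /49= 0.18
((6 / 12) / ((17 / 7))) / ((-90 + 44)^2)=7 / 71944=0.00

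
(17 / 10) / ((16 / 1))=17 / 160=0.11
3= 3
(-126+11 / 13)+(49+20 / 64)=-15775 / 208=-75.84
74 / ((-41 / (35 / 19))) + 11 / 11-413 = -323538 / 779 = -415.32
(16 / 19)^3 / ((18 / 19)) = 2048 / 3249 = 0.63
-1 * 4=-4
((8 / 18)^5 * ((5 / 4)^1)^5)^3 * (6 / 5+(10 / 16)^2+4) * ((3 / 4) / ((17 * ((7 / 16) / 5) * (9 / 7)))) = 54595947265625 / 168007163789233584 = 0.00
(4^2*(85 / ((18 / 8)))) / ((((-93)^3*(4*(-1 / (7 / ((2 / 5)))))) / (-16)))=-0.05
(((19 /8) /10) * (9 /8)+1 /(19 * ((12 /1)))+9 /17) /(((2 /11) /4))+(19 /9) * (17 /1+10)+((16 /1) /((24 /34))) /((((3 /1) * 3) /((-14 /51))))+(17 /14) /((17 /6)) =4357811581 /58605120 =74.36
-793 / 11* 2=-1586 / 11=-144.18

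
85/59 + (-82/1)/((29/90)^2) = -39116315/49619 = -788.33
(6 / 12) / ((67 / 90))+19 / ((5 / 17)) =21866 / 335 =65.27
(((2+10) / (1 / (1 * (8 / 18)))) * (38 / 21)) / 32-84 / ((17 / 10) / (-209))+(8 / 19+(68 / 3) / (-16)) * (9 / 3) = 840362711 / 81396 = 10324.37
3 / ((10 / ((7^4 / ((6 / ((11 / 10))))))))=26411 / 200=132.06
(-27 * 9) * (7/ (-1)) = 1701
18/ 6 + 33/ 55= 18/ 5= 3.60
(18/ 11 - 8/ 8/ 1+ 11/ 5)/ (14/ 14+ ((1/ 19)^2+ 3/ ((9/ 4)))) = 84474/ 69575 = 1.21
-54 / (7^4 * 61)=-54 / 146461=-0.00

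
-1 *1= -1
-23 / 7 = -3.29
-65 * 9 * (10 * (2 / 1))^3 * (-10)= 46800000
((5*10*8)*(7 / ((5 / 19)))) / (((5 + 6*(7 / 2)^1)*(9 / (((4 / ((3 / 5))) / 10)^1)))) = 30.31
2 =2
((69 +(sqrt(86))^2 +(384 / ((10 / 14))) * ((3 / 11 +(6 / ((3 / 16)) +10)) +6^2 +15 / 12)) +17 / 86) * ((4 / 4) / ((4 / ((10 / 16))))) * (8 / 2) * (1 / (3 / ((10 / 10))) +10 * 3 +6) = 7373787979 / 7568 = 974337.74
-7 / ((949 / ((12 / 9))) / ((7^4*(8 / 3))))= -537824 / 8541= -62.97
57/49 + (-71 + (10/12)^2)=-121967/1764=-69.14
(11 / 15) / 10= 11 / 150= 0.07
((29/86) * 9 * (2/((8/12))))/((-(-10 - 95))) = 261/3010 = 0.09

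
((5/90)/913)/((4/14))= 7/32868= 0.00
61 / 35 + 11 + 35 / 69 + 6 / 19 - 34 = -937619 / 45885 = -20.43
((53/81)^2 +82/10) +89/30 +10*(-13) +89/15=-7379279/65610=-112.47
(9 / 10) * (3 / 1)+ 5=7.70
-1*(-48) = 48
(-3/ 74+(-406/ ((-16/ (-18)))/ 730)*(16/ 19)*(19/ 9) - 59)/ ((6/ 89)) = -144600881/ 162060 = -892.27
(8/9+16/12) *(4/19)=80/171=0.47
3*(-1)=-3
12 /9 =4 /3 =1.33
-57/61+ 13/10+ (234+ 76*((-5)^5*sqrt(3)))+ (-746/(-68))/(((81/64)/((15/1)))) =102024817/279990 -237500*sqrt(3) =-410997.68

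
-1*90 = -90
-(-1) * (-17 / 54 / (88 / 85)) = -1445 / 4752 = -0.30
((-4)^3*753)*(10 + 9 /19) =-9590208 /19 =-504747.79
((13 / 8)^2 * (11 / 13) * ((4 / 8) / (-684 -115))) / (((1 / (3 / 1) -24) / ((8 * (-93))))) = -39897 / 907664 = -0.04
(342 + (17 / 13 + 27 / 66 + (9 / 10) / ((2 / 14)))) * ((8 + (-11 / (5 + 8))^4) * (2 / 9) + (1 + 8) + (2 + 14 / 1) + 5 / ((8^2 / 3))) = 9494.58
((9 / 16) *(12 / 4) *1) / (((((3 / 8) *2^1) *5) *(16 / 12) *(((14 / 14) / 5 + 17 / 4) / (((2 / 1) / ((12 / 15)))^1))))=135 / 712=0.19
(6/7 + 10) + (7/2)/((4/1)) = 657/56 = 11.73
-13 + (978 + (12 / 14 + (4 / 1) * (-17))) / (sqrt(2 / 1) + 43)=106091 / 12929 - 6376 * sqrt(2) / 12929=7.51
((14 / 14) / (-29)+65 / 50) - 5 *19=-27183 / 290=-93.73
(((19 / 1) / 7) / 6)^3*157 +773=58346887 / 74088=787.53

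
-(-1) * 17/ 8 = 17/ 8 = 2.12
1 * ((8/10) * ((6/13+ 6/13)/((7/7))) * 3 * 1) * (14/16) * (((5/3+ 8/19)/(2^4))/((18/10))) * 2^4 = 1666/741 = 2.25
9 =9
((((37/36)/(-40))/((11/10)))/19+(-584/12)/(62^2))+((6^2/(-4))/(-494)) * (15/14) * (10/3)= 134693225/2631925296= 0.05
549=549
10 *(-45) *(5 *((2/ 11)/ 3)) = -1500/ 11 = -136.36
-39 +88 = 49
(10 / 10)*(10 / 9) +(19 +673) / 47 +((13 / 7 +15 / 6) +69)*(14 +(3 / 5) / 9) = 31023137 / 29610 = 1047.72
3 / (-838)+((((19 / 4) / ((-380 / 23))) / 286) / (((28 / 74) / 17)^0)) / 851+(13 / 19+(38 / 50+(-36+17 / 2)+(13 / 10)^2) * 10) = -1683648694681 / 6739464160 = -249.82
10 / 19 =0.53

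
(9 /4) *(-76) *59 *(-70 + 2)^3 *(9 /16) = 1784421252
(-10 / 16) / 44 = -5 / 352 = -0.01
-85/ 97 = -0.88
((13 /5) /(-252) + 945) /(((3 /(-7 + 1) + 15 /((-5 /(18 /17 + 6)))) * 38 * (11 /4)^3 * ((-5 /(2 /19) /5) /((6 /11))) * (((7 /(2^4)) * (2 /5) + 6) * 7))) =10363739648 /141435919557933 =0.00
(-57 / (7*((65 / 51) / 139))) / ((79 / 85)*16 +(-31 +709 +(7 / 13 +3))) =-6869241 / 5386724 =-1.28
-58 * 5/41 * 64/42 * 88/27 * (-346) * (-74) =-20909250560/23247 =-899438.66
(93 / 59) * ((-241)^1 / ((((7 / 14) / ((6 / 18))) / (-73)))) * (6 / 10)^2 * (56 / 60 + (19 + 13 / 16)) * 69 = 562100625099 / 59000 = 9527129.24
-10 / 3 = -3.33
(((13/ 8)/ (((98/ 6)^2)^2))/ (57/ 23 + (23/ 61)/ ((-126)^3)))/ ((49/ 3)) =3230984133/ 5727994246933889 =0.00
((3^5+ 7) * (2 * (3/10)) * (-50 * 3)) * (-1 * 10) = 225000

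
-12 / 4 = -3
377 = 377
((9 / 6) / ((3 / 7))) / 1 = 7 / 2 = 3.50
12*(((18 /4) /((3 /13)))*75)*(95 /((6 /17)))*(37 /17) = 10281375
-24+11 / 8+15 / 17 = -2957 / 136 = -21.74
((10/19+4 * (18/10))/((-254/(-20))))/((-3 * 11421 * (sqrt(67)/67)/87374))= -128265032 * sqrt(67)/82676619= -12.70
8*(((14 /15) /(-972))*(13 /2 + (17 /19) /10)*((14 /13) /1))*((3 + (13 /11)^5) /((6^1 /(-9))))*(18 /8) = 26209276604 /26851227975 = 0.98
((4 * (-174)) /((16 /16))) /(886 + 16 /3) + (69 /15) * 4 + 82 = 665954 /6685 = 99.62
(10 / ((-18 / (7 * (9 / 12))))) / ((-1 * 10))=7 / 24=0.29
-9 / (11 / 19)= -171 / 11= -15.55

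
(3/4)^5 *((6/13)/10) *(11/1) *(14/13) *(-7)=-392931/432640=-0.91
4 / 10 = 2 / 5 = 0.40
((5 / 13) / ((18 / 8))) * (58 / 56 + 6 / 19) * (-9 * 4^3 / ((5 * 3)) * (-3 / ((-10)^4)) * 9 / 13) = 25884 / 14048125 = 0.00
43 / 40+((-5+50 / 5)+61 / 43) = 7.49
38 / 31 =1.23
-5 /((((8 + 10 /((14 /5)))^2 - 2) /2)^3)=-4705960 /269961894847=-0.00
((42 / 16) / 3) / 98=1 / 112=0.01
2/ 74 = 0.03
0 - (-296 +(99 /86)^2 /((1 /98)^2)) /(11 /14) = -321788558 /20339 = -15821.26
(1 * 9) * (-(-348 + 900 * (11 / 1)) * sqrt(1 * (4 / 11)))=-171936 * sqrt(11) / 11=-51840.65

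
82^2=6724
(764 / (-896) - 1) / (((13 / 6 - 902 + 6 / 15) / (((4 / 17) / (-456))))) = -2075 / 1952274016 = -0.00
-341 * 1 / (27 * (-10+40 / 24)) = 341 / 225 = 1.52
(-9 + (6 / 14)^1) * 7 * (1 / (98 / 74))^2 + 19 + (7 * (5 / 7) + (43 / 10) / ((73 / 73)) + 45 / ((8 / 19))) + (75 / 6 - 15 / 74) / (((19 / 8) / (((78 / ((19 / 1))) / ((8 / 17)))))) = 146.13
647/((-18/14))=-4529/9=-503.22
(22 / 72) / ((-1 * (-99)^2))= -1 / 32076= -0.00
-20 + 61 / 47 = -18.70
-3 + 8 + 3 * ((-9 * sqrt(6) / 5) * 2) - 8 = -29.45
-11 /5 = -2.20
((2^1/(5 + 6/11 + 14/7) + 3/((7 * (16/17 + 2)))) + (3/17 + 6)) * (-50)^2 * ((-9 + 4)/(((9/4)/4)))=-13012444000/88893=-146383.22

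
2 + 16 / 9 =3.78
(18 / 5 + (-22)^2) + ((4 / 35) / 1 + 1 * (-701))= -1493 / 7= -213.29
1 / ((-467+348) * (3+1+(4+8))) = -1 / 1904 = -0.00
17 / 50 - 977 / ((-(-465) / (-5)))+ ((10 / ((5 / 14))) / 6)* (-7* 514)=-26008723 / 1550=-16779.82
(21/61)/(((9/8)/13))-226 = -222.02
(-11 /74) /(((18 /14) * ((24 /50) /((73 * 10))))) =-702625 /3996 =-175.83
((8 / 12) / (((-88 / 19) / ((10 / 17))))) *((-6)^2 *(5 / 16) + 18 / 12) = -95 / 88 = -1.08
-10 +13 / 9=-77 / 9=-8.56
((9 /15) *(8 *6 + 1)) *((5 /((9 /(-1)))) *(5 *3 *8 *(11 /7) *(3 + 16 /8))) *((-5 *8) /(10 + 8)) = 308000 /9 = 34222.22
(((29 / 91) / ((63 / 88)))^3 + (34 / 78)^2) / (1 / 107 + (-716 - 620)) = -5609262213487 / 26935995020466987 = -0.00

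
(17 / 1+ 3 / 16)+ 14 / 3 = 21.85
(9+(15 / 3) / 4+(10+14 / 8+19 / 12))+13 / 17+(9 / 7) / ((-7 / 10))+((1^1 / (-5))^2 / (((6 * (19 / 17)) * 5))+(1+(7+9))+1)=320595649 / 7913500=40.51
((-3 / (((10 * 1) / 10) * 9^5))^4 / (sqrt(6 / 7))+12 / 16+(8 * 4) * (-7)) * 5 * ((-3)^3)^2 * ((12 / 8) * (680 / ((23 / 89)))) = -73871884575 / 23+75650 * sqrt(42) / 4735496038176927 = -3211821068.48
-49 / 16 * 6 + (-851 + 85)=-6275 / 8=-784.38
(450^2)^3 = 8303765625000000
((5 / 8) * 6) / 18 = 5 / 24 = 0.21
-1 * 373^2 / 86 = -139129 / 86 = -1617.78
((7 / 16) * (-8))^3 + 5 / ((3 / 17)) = -349 / 24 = -14.54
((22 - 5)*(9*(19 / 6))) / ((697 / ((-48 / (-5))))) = 6.67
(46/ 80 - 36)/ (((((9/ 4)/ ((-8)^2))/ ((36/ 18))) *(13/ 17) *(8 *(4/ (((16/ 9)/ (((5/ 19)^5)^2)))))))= -363547704822568096/ 3955078125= -91919222.16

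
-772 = -772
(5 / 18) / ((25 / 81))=9 / 10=0.90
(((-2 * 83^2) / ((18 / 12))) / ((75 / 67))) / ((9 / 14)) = -25847528 / 2025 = -12764.21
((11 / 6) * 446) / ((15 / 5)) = 2453 / 9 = 272.56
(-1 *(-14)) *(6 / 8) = 21 / 2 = 10.50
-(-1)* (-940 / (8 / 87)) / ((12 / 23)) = -156745 / 8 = -19593.12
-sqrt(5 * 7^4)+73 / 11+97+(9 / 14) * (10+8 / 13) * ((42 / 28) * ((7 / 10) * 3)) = 357879 / 2860 - 49 * sqrt(5) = 15.57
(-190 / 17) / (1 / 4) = -760 / 17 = -44.71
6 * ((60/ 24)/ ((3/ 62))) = 310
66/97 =0.68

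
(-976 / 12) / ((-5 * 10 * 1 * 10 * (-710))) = -61 / 266250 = -0.00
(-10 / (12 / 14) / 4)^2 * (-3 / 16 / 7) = -175 / 768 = -0.23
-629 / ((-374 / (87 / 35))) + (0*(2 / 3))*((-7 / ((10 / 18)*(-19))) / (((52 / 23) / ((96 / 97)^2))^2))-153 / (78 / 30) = -547203 / 10010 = -54.67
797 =797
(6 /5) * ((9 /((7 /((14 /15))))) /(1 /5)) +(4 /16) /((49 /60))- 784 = -190241 /245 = -776.49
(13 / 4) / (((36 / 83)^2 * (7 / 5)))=447785 / 36288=12.34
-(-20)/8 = 5/2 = 2.50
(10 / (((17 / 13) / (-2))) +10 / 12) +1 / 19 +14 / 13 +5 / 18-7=-757840 / 37791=-20.05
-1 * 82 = -82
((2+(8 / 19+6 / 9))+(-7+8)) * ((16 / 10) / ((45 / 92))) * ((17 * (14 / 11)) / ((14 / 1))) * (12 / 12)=2915296 / 141075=20.66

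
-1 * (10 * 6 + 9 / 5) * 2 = -618 / 5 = -123.60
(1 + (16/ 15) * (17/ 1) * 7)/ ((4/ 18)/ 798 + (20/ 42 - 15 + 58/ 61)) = -140119623/ 14865580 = -9.43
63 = 63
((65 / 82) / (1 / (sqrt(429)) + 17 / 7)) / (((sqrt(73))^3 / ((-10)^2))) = -79625 * sqrt(31317) / 13538889374 + 82957875 * sqrt(73) / 13538889374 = 0.05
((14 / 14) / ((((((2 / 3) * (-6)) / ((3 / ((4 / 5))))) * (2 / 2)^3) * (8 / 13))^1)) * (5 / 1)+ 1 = -847 / 128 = -6.62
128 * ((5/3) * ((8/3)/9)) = 5120/81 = 63.21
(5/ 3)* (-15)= -25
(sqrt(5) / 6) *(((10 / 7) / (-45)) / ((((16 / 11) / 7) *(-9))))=11 *sqrt(5) / 3888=0.01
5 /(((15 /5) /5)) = 25 /3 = 8.33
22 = 22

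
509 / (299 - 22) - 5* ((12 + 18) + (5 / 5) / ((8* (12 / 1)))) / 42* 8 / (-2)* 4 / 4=4503257 / 279216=16.13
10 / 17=0.59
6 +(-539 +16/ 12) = -1595/ 3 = -531.67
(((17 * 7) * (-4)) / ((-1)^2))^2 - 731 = 225845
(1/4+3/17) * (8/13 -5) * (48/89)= -19836/19669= -1.01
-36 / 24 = -3 / 2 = -1.50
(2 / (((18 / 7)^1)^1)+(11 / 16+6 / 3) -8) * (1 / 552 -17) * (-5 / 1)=-30635495 / 79488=-385.41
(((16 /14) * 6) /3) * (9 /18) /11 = 8 /77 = 0.10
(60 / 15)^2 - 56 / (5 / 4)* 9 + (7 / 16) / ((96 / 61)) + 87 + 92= -1596841 / 7680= -207.92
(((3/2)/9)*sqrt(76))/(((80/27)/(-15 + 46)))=279*sqrt(19)/80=15.20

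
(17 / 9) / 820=17 / 7380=0.00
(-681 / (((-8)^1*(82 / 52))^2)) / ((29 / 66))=-3797937 / 389992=-9.74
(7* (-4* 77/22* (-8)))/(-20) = -196/5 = -39.20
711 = 711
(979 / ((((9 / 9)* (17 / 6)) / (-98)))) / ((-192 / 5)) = 239855 / 272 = 881.82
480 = 480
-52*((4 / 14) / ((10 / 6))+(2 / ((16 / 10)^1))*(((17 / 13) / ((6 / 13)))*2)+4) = -61451 / 105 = -585.25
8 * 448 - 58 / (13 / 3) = 46418 / 13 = 3570.62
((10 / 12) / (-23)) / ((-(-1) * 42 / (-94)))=0.08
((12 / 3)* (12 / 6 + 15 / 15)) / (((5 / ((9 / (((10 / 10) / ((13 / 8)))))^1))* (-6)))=-117 / 20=-5.85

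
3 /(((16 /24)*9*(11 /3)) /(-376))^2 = 106032 /121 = 876.30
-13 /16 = -0.81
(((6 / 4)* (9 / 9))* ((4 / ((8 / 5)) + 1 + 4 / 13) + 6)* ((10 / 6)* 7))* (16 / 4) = 8925 / 13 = 686.54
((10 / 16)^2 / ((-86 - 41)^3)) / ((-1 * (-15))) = -5 / 393289536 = -0.00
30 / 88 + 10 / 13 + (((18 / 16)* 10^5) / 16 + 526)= 2161691 / 286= 7558.36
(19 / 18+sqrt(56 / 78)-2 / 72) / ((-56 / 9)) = -37 / 224-3 * sqrt(273) / 364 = -0.30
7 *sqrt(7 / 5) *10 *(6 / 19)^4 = 18144 *sqrt(35) / 130321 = 0.82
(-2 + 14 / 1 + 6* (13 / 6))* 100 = 2500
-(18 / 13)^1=-18 / 13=-1.38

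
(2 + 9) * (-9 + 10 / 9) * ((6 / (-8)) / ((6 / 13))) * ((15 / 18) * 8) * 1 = 50765 / 54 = 940.09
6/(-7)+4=22/7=3.14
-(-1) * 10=10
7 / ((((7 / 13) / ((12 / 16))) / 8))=78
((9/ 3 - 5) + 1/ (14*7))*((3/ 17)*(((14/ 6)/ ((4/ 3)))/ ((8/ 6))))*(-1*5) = 8775/ 3808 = 2.30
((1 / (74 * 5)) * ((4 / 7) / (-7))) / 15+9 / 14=174821 / 271950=0.64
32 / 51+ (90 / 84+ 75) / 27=7379 / 2142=3.44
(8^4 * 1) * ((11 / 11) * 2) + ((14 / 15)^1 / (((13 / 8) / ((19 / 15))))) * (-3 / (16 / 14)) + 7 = 7992163 / 975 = 8197.09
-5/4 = -1.25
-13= -13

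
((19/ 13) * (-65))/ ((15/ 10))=-190/ 3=-63.33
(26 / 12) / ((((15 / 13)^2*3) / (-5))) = -2197 / 810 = -2.71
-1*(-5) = 5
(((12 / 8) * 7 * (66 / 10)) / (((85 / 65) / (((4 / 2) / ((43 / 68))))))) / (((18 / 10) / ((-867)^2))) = 3009762756 / 43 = 69994482.70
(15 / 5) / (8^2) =3 / 64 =0.05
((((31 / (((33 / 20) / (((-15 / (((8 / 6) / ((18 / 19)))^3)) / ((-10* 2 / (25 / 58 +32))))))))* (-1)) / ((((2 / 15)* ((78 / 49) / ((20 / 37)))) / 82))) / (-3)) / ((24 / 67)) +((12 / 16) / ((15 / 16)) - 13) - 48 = 51234942112879 / 1611388480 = 31795.52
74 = 74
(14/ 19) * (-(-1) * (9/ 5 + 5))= 476/ 95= 5.01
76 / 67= 1.13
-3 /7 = -0.43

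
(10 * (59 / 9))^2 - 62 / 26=4295.15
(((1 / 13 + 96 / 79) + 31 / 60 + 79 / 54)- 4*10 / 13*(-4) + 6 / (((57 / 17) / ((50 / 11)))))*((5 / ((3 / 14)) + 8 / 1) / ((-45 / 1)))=-16.51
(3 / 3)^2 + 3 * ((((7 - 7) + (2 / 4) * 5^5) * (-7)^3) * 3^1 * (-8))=38587501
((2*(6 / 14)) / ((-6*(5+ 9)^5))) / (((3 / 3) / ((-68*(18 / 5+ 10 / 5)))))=17 / 168070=0.00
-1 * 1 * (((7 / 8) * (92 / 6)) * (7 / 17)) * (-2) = 1127 / 102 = 11.05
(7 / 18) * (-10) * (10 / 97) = -350 / 873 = -0.40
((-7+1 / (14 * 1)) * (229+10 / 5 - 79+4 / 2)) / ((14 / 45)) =-48015 / 14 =-3429.64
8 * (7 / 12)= 14 / 3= 4.67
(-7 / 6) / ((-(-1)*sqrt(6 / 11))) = -7*sqrt(66) / 36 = -1.58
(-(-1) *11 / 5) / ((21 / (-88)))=-968 / 105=-9.22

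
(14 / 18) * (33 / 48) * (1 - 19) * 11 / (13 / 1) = -847 / 104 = -8.14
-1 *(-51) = 51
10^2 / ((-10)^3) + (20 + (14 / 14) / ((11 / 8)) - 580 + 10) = -60431 / 110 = -549.37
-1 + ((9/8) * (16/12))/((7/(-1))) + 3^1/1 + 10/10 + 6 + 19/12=871/84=10.37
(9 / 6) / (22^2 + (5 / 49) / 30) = 441 / 142297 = 0.00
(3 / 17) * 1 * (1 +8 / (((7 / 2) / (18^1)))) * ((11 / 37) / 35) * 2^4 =1.01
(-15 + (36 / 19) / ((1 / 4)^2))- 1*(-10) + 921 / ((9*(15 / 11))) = 85808 / 855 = 100.36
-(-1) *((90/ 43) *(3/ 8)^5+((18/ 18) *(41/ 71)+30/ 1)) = 1530271937/ 50020352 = 30.59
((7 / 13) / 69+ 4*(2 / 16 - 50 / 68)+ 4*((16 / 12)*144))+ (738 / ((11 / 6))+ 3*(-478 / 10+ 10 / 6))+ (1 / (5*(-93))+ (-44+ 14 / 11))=17107400031 / 17333030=986.98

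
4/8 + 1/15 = 17/30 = 0.57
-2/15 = -0.13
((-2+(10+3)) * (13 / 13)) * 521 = 5731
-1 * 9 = -9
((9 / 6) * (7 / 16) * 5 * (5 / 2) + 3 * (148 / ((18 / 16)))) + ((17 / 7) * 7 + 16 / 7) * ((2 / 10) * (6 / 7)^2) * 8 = 28024385 / 65856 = 425.54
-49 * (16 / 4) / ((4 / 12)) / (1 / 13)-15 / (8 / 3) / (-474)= -9662001 / 1264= -7643.99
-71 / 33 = -2.15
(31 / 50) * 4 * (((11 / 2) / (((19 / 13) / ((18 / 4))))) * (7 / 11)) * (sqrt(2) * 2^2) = 50778 * sqrt(2) / 475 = 151.18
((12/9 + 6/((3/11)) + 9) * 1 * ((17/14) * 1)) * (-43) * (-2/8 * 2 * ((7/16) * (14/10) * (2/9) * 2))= 496349/2160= 229.79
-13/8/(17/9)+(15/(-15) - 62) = -8685/136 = -63.86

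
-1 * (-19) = 19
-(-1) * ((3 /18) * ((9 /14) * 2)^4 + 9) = 45405 /4802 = 9.46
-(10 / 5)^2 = -4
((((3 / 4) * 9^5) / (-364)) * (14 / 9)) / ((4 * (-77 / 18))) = 177147 / 16016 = 11.06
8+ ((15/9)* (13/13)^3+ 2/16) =235/24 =9.79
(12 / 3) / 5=4 / 5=0.80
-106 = -106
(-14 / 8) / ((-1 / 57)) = 399 / 4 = 99.75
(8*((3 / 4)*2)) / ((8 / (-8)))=-12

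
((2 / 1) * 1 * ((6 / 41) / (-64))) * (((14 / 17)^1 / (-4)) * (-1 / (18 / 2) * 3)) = -7 / 22304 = -0.00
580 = 580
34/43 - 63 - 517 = -579.21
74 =74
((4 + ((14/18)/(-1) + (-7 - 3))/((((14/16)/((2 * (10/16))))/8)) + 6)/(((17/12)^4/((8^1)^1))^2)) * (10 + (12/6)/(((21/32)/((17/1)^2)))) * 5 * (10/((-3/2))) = 4531222449487872000/341812114609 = 13256471.19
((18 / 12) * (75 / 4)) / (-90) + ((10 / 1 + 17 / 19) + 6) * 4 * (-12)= -246623 / 304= -811.26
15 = 15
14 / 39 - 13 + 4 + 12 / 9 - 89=-1252 / 13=-96.31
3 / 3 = 1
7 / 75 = 0.09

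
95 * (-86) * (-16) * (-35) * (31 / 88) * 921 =-16328316900 / 11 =-1484392445.45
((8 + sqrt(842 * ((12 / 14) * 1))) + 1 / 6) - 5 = 19 / 6 + 2 * sqrt(8841) / 7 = 30.03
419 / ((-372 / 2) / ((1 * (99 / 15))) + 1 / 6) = -27654 / 1849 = -14.96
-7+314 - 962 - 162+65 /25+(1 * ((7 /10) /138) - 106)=-254029 /276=-920.39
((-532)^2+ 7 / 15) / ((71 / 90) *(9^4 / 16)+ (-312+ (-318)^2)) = 135851744 / 48545037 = 2.80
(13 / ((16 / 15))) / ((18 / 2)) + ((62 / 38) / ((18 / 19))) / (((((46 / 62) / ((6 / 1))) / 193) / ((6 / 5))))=17812883 / 5520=3226.97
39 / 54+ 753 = 753.72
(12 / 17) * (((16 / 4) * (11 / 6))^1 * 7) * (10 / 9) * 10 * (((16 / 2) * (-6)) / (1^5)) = -19325.49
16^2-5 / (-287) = 73477 / 287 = 256.02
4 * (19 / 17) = 76 / 17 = 4.47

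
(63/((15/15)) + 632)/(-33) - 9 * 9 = -3368/33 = -102.06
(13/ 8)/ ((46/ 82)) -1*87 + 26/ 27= -413041/ 4968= -83.14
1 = 1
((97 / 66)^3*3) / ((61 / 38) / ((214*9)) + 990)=1855464209 / 192878353822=0.01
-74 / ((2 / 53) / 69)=-135309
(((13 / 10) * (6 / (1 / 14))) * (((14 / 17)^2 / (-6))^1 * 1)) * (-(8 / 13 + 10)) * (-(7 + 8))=-568008 / 289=-1965.43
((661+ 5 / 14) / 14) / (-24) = -1.97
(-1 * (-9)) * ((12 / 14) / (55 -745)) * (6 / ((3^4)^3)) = -2 / 15844815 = -0.00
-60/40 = -3/2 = -1.50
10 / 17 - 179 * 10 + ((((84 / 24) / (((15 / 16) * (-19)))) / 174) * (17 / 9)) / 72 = -122190753823 / 68285430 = -1789.41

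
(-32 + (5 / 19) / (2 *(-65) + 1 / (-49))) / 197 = -3873813 / 23846653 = -0.16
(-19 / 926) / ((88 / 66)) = -57 / 3704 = -0.02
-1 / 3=-0.33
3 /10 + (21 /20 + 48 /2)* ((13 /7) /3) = 2213 /140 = 15.81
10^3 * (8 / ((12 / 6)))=4000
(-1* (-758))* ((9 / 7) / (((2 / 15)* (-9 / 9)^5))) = -51165 / 7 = -7309.29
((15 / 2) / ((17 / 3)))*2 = 45 / 17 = 2.65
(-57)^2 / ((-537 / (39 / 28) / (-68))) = 718029 / 1253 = 573.05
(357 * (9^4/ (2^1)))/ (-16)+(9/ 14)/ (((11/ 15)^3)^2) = -29044765840779/ 396829664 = -73192.02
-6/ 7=-0.86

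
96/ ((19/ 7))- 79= -829/ 19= -43.63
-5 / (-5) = 1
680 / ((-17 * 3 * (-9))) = 40 / 27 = 1.48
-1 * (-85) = 85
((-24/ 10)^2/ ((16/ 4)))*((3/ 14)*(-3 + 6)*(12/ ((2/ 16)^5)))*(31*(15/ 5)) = 5924192256/ 175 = 33852527.18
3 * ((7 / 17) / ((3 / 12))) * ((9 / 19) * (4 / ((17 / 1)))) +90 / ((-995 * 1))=502938 / 1092709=0.46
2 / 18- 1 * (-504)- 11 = 4438 / 9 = 493.11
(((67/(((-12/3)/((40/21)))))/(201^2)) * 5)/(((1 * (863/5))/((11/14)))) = -1375/76497183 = -0.00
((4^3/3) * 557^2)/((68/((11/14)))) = 27301912/357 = 76475.94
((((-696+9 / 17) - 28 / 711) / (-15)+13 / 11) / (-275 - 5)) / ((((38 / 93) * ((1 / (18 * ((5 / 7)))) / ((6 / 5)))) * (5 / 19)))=-2204794803 / 90484625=-24.37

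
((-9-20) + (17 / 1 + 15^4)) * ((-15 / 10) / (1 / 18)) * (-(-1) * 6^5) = -10626300576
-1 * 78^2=-6084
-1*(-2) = 2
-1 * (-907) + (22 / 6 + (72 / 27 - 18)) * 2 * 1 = 2651 / 3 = 883.67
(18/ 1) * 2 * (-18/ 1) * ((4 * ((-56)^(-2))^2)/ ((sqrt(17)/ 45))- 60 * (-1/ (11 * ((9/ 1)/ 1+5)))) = -19440/ 77- 3645 * sqrt(17)/ 5224576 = -252.47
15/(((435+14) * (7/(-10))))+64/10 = 6.35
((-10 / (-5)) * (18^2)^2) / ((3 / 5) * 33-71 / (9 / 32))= -9447840 / 10469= -902.46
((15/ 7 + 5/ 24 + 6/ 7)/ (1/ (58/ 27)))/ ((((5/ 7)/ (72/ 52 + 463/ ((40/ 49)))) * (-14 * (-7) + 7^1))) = 660188683/ 12636000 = 52.25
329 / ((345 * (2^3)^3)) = 0.00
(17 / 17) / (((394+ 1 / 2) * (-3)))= -2 / 2367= -0.00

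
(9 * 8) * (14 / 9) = 112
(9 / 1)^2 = 81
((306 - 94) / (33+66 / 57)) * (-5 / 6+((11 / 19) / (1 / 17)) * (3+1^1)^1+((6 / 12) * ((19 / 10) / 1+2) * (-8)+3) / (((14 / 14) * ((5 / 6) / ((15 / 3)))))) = -2239462 / 9735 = -230.04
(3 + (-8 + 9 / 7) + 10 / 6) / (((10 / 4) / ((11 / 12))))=-473 / 630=-0.75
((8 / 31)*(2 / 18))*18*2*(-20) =-640 / 31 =-20.65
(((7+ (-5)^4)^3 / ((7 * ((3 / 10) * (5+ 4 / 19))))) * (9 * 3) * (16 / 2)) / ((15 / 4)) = 306962137088 / 231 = 1328840420.29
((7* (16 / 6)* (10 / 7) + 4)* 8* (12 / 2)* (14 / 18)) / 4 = 2576 / 9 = 286.22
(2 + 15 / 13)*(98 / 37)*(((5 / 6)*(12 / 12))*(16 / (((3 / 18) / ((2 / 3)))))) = 642880 / 1443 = 445.52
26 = 26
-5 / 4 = -1.25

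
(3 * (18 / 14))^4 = 531441 / 2401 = 221.34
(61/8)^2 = 3721/64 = 58.14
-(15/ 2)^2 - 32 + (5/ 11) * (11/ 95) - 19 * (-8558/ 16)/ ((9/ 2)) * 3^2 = 384504/ 19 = 20237.05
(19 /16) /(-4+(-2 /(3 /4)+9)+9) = 57 /544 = 0.10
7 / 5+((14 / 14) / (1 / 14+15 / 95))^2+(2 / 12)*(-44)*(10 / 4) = 116206 / 55815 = 2.08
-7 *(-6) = 42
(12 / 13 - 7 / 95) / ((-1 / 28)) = -29372 / 1235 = -23.78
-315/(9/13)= -455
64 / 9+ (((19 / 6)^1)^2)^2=139537 / 1296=107.67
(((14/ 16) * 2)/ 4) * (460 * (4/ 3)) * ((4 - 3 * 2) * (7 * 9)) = -33810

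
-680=-680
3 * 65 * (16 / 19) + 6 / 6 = 3139 / 19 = 165.21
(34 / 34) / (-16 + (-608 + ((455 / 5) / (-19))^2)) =-0.00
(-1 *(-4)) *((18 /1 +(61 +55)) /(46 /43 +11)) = 23048 /519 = 44.41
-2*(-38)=76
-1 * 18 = -18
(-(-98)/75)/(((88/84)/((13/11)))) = 4459/3025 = 1.47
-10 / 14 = -5 / 7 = -0.71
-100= -100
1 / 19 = 0.05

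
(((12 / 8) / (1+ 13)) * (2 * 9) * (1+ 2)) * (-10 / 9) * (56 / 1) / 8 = -45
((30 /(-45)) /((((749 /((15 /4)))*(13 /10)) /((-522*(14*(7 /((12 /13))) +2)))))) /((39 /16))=7528400 /126581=59.47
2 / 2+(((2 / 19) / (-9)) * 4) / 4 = 169 / 171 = 0.99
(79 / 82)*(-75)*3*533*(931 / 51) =-71710275 / 34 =-2109125.74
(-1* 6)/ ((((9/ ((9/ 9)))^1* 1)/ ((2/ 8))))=-1/ 6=-0.17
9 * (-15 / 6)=-45 / 2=-22.50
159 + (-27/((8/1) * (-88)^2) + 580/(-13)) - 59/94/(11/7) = 4314627727/37852672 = 113.98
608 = 608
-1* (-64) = 64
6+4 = 10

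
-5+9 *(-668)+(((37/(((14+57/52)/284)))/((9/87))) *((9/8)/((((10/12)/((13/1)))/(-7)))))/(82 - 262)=-27959136/19625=-1424.67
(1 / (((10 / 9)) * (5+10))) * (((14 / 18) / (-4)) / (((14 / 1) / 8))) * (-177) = 59 / 50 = 1.18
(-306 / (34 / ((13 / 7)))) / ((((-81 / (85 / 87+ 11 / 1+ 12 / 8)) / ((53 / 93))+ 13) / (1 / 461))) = -2077335 / 140587943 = -0.01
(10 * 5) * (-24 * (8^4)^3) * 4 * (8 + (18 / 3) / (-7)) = -16492674416640000 / 7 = -2356096345234285.71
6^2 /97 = 36 /97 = 0.37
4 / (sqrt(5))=4 * sqrt(5) / 5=1.79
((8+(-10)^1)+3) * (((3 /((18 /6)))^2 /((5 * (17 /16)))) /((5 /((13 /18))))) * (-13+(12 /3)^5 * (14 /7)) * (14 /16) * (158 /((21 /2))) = 1671956 /2295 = 728.52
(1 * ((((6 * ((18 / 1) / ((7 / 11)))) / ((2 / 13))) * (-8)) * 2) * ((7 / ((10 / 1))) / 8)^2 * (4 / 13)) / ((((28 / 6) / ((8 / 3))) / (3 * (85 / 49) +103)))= -3149388 / 1225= -2570.93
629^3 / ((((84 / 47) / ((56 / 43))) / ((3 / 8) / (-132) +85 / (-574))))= -178334017961101 / 6516048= -27368432.21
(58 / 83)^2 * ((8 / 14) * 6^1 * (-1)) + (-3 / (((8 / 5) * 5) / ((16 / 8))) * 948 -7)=-34704850 / 48223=-719.67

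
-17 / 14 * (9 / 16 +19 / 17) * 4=-8.16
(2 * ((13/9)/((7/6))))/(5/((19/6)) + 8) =38/147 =0.26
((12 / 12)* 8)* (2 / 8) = 2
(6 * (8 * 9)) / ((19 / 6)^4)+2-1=690193 / 130321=5.30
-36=-36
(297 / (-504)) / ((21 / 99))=-1089 / 392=-2.78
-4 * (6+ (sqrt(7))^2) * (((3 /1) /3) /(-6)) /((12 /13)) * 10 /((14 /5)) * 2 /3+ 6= 5359 /189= 28.35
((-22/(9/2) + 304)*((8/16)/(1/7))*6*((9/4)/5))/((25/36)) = 508788/125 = 4070.30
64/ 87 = 0.74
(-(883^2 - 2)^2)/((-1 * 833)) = 729786096.00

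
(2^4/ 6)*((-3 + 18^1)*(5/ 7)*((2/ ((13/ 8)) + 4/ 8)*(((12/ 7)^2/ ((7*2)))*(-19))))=-6156000/ 31213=-197.23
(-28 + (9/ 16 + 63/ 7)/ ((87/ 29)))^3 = -62570773/ 4096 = -15276.07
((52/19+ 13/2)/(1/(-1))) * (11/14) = -3861/532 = -7.26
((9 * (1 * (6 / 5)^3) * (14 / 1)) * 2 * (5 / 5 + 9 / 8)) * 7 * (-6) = -4858056 / 125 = -38864.45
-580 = -580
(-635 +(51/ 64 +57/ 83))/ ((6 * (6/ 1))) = -3365239/ 191232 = -17.60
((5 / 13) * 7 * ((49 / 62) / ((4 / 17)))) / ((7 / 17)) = 70805 / 3224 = 21.96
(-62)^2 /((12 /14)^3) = 329623 /54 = 6104.13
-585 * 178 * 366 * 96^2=-351236321280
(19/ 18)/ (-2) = -19/ 36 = -0.53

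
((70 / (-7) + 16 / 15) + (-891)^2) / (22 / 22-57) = -11908081 / 840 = -14176.29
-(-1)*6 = 6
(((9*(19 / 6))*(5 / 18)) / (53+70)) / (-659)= -95 / 972684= -0.00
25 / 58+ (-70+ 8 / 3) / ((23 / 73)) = -853543 / 4002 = -213.28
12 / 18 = 2 / 3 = 0.67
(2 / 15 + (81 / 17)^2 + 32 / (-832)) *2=2569483 / 56355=45.59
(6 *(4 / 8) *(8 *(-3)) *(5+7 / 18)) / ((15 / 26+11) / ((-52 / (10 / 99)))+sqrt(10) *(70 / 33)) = -105320172672 *sqrt(10) / 5757832885- 1116560016 / 5757832885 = -58.04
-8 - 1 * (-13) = 5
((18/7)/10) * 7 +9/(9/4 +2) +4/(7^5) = 5597071/1428595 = 3.92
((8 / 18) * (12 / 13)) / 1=16 / 39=0.41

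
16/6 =8/3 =2.67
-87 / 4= -21.75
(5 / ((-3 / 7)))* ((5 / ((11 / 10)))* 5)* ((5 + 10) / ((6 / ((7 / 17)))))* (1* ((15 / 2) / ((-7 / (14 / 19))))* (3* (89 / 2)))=204421875 / 7106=28767.50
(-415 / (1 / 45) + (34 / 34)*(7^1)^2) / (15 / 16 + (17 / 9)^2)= -4134.15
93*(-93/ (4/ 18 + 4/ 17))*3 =-3969891/ 70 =-56712.73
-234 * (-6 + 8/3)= 780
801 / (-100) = -801 / 100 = -8.01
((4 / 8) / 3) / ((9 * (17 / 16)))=8 / 459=0.02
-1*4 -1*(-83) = 79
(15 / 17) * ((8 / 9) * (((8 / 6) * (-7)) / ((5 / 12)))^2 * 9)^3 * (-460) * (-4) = 105006995308695.12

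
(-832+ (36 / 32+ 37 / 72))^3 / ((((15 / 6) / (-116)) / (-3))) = -79696681724.67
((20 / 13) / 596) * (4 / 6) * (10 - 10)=0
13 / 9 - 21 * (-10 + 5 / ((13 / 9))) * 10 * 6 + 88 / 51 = 16392605 / 1989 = 8241.63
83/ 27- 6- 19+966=25490/ 27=944.07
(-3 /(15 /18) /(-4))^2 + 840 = 84081 /100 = 840.81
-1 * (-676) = 676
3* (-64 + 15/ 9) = -187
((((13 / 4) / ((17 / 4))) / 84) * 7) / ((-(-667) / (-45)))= -0.00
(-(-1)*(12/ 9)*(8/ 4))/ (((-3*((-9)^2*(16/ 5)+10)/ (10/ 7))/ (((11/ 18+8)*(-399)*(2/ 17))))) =589000/ 308907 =1.91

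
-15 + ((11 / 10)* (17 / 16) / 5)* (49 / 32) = -14.64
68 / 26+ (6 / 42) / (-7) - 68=-41663 / 637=-65.41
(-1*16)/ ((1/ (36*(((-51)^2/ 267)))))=-499392/ 89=-5611.15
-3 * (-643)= 1929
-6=-6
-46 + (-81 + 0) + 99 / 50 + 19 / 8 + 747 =624.36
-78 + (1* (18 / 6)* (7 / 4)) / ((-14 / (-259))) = 153 / 8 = 19.12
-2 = -2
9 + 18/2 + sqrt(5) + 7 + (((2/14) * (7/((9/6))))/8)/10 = 27.24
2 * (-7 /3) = -14 /3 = -4.67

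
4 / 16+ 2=9 / 4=2.25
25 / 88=0.28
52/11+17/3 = 343/33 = 10.39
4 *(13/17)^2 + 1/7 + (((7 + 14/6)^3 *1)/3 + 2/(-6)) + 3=276.16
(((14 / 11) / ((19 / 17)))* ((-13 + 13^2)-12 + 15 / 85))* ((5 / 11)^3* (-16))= -3612000 / 14641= -246.70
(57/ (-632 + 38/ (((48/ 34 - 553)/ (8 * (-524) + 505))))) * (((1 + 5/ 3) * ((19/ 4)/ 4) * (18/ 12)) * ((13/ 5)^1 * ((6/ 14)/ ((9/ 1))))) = -44006261/ 496224680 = -0.09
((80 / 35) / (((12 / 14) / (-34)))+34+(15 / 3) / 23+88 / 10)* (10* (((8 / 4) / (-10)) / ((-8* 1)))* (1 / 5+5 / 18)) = -706877 / 124200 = -5.69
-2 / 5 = -0.40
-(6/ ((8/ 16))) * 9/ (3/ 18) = -648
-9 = -9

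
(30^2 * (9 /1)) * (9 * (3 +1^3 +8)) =874800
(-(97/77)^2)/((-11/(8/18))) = 37636/586971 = 0.06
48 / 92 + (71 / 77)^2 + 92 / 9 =14229583 / 1227303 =11.59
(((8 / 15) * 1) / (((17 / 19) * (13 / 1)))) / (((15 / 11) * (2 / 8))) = 6688 / 49725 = 0.13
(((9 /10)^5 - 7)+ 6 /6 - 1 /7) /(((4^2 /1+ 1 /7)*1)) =-3886657 /11300000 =-0.34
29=29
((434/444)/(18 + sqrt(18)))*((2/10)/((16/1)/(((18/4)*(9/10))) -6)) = -5859/1044140 + 1953*sqrt(2)/2088280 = -0.00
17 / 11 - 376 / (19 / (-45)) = 186443 / 209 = 892.07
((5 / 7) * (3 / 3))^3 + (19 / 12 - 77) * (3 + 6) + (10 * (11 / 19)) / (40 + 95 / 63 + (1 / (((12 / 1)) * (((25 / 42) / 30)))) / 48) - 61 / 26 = -48352003028649 / 71043980644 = -680.59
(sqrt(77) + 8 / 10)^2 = 8 * sqrt(77) / 5 + 1941 / 25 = 91.68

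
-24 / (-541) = 24 / 541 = 0.04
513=513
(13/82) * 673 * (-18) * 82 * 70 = -11023740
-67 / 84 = -0.80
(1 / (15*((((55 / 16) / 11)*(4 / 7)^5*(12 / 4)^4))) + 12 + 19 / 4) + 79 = 95.79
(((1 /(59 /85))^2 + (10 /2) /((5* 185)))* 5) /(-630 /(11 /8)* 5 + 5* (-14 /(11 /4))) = -7370583 /1640873780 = -0.00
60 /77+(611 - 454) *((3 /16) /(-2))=-34347 /2464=-13.94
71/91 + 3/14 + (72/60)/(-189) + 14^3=22481453/8190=2744.99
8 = 8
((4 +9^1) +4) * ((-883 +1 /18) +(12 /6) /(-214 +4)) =-9456437 /630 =-15010.22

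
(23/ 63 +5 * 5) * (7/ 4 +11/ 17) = 7661/ 126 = 60.80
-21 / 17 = -1.24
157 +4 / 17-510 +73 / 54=-322597 / 918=-351.41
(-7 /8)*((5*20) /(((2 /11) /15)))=-28875 /4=-7218.75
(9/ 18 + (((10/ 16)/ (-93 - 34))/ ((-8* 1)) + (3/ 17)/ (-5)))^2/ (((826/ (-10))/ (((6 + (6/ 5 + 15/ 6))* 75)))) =-30074859708051/ 15770493362176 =-1.91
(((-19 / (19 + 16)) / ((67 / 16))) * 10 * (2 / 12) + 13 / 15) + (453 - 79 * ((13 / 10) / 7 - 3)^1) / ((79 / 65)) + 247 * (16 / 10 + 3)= 1881265297 / 1111530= 1692.50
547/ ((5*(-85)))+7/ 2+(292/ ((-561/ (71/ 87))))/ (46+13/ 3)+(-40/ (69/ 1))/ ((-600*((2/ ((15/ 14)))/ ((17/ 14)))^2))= 478595716975487/ 217058993659200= 2.20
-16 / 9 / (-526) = 8 / 2367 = 0.00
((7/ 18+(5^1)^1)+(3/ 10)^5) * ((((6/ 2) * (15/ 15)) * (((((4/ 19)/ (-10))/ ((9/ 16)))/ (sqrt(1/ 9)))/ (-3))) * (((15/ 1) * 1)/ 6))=4852187/ 3206250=1.51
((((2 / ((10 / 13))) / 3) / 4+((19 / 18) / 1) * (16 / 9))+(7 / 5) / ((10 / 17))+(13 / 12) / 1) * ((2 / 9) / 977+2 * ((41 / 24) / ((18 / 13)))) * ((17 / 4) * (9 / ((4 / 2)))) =24904650769 / 94964400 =262.25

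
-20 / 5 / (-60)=1 / 15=0.07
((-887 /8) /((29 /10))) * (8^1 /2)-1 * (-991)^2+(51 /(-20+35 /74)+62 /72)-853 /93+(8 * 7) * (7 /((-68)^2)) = -45935639220101 /46765980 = -982244.77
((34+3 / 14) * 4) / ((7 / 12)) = 11496 / 49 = 234.61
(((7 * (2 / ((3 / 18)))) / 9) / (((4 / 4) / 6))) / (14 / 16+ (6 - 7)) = -448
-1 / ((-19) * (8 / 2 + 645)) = 1 / 12331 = 0.00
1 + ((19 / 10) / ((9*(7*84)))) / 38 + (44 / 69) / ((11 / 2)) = 2716583 / 2434320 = 1.12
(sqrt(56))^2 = 56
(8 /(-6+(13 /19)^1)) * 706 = -107312 /101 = -1062.50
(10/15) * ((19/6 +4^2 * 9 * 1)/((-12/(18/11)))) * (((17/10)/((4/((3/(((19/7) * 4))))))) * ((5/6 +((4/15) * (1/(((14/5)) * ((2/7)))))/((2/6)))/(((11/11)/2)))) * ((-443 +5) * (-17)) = -130400557/3040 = -42894.92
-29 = -29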